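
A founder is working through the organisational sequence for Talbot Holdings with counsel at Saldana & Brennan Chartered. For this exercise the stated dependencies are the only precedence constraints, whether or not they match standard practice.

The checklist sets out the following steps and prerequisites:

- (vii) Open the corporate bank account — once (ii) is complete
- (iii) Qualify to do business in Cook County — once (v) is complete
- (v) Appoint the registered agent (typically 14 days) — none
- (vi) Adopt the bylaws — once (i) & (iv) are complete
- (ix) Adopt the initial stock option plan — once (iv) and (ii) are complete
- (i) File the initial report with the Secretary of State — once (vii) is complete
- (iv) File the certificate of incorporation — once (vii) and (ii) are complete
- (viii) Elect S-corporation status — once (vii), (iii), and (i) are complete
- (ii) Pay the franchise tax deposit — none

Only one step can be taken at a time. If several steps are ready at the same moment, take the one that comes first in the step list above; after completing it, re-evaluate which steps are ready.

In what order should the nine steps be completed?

(v), (iii), (ii), (vii), (i), (iv), (vi), (ix), (viii)

Nothing is required for (v) and (ii). (v) is listed earlier → (v) first.
Ready: (iii) and (ii). (iii) is listed earlier → (iii).
Next only (ii) has its prerequisites met → (ii).
Next only (vii) has its prerequisites met → (vii).
Now (i) and (iv) have their prerequisites met. (i) is listed earlier, so (i) next.
(iv) and (viii) are both available; (iv) is listed earlier → (iv).
(vi), (ix) and (viii) are all available; (vi) is listed earlier → (vi).
(ix) and (viii) are both available; (ix) is listed earlier → (ix).
(viii) needed (vii), (iii) and (i), now all done → (viii).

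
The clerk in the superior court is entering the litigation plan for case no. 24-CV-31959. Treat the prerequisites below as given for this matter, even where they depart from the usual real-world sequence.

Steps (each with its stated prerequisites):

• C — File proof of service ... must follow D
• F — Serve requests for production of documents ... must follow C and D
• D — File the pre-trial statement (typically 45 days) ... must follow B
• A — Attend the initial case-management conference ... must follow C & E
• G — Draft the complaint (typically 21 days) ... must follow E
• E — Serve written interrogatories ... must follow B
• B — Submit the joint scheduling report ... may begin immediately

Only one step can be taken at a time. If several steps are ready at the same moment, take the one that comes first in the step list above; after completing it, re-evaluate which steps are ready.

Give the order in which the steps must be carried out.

B D C F E A G

B is the only step with nothing outstanding, so it goes first.
D and E are both available; D is listed earlier → D.
C now also ready, so the ready set is {C, E}; C is listed earlier → C.
F and E are both available; F is listed earlier → F.
That leaves E as the only ready step → E.
Now A and G have their prerequisites met. A is listed earlier, so A next.
G needed E, now all done → G.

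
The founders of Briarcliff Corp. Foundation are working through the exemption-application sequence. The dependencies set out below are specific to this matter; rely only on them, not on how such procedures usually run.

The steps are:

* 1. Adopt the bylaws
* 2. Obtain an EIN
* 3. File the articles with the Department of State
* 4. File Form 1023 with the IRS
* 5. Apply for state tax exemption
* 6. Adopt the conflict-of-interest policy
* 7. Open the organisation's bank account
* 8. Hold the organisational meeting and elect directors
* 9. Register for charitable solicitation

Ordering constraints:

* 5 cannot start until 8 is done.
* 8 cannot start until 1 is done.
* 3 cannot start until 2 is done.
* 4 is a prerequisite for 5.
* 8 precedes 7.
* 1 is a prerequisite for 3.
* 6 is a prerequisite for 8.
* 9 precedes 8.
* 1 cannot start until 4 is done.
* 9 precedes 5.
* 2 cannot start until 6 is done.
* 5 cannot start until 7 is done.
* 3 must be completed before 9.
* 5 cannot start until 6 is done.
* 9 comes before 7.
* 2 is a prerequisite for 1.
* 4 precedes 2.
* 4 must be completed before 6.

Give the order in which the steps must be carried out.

Only 4 has no prerequisites, so it is first.
That leaves 6 as the only ready step → 6.
2 is the only step now ready → 2.
1 needed 2 and 4, now all done → 1.
3 needed 1 and 2, now all done → 3.
9 needed 3, now all done → 9.
Next only 8 has its prerequisites met → 8.
Next only 7 has its prerequisites met → 7.
5 is the only step now ready → 5.

4 → 6 → 2 → 1 → 3 → 9 → 8 → 7 → 5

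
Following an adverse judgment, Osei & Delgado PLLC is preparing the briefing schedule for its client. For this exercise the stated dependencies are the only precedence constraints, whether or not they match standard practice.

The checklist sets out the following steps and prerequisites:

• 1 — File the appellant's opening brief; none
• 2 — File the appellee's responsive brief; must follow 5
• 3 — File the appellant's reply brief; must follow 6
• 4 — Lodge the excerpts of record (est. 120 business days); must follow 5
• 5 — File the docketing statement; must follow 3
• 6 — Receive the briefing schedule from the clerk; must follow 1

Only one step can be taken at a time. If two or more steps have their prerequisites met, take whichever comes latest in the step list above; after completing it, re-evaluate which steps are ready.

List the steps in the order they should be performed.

1, 6, 3, 5, 4, 2

1 is the only step with nothing outstanding, so it goes first.
That leaves 6 as the only ready step → 6.
Next only 3 has its prerequisites met → 3.
5 is the only step now ready → 5.
Now 4 and 2 have their prerequisites met. 4 is listed later, so 4 next.
2 needed 5, now all done → 2.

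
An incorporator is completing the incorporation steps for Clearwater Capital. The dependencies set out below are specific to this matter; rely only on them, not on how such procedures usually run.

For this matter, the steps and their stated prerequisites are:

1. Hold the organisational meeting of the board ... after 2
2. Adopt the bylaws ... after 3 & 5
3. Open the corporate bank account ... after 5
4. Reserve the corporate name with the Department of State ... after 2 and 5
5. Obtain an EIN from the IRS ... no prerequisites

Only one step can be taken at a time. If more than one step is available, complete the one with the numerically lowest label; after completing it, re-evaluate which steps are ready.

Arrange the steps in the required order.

5, 3, 2, 1, 4

Only 5 has no prerequisites, so it is first.
Next only 3 has its prerequisites met → 3.
2 needed 3 and 5, now all done → 2.
Ready: 1 and 4. 1 has the earlier label → 1.
That leaves 4 as the only ready step → 4.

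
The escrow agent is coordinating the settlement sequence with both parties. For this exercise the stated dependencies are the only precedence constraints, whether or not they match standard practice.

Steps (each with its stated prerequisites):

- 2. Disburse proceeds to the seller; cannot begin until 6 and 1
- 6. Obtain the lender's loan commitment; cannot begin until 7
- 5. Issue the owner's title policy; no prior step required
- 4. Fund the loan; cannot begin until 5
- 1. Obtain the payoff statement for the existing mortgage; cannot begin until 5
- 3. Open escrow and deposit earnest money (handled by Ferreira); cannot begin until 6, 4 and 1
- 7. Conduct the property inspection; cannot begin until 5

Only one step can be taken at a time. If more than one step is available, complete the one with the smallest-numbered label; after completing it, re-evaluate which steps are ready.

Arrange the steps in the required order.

5, 1, 4, 7, 6, 2, 3

Only 5 has no prerequisites, so it is first.
1, 4 and 7 are all available; 1 has the earlier label → 1.
Now 4 and 7 have their prerequisites met. 4 has the earlier label, so 4 next.
That leaves 7 as the only ready step → 7.
6 needed 7, now all done → 6.
2 and 3 are both available; 2 has the earlier label → 2.
That leaves 3 as the only ready step → 3.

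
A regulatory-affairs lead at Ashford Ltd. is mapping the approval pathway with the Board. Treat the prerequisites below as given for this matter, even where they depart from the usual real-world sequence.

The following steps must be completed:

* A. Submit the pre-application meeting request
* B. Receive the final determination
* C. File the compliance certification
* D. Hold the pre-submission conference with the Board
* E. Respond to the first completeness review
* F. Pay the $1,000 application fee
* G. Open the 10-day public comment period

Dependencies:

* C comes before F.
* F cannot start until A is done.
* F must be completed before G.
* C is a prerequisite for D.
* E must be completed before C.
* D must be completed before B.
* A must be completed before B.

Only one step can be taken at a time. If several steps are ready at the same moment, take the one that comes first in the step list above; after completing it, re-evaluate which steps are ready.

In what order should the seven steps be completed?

A → E → C → D → B → F → G

A and E have no prerequisites; A is listed earlier, so A is first.
Next only E has its prerequisites met → E.
Next only C has its prerequisites met → C.
Now D and F have their prerequisites met. D is listed earlier, so D next.
Ready: B and F. B is listed earlier → B.
F is the only step now ready → F.
That leaves G as the only ready step → G.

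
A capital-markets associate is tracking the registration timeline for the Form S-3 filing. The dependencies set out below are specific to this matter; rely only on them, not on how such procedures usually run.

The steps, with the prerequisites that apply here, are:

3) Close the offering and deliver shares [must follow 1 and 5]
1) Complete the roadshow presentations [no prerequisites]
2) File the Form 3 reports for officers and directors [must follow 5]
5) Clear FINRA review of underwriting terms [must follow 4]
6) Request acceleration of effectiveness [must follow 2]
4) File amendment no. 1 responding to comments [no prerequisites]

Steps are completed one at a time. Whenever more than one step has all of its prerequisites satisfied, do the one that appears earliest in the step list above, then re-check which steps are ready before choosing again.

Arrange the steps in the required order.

Nothing is required for 1 and 4. 1 is listed earlier → 1 first.
4 is the only step now ready → 4.
5 is the only step now ready → 5.
Ready: 3 and 2. 3 is listed earlier → 3.
2 needed 5, now all done → 2.
Next only 6 has its prerequisites met → 6.

1 → 4 → 5 → 3 → 2 → 6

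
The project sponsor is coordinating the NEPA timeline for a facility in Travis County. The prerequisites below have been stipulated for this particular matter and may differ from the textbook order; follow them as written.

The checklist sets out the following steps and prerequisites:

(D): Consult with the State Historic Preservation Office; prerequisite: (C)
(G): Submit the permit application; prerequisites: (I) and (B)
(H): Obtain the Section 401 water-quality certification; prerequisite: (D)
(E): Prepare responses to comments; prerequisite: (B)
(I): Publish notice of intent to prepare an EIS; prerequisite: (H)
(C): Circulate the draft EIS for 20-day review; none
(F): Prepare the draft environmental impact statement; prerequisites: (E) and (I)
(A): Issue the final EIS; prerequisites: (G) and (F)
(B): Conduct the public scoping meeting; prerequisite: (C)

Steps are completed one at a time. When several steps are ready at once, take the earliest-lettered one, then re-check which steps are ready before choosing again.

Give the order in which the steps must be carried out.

Only (C) has no prerequisites, so it is first.
(B) and (D) are both available; (B) has the earlier label → (B).
(E) now also ready, so the ready set is {(D), (E)}; (D) has the earlier label → (D).
(E) and (H) are both available; (E) has the earlier label → (E).
(H) is the only step now ready → (H).
(I) is the only step now ready → (I).
Now (F) and (G) have their prerequisites met. (F) has the earlier label, so (F) next.
Next only (G) has its prerequisites met → (G).
That leaves (A) as the only ready step → (A).

(C), (B), (D), (E), (H), (I), (F), (G), (A)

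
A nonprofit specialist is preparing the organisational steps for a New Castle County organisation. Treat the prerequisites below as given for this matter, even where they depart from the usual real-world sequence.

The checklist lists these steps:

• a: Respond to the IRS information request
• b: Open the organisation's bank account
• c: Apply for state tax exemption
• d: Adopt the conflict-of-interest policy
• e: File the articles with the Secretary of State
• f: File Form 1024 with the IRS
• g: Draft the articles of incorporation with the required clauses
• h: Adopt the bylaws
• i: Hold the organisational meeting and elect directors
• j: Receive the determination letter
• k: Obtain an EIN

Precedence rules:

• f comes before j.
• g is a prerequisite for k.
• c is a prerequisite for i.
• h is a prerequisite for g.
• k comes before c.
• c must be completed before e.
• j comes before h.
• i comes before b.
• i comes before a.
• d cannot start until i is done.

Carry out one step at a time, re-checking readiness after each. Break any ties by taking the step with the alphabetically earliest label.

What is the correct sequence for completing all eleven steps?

f has no prerequisites → f first.
j needed f, now all done → j.
h needed j, now all done → h.
g needed h, now all done → g.
k needed g, now all done → k.
c is the only step now ready → c.
Ready: e and i. e has the earlier label → e.
i needed c, now all done → i.
a, b and d are all available; a has the earlier label → a.
Now b and d have their prerequisites met. b has the earlier label, so b next.
d needed i, now all done → d.

f → j → h → g → k → c → e → i → a → b → d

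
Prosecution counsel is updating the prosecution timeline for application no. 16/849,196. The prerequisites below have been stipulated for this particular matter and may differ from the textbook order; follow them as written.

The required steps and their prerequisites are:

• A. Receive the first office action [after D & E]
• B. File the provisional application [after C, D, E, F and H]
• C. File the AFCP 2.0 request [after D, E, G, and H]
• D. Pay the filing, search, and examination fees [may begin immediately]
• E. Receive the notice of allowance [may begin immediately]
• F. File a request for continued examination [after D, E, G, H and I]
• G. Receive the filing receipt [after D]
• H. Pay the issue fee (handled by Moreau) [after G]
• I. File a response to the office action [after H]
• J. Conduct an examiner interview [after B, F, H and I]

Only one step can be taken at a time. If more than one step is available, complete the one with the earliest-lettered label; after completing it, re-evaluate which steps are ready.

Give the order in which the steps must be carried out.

Nothing is required for D and E. D has the earlier label → D first.
E and G are both available; E has the earlier label → E.
A now also ready, so the ready set is {A, G}; A has the earlier label → A.
G is the only step now ready → G.
H needed G, now all done → H.
Now C and I have their prerequisites met. C has the earlier label, so C next.
That leaves I as the only ready step → I.
Next only F has its prerequisites met → F.
B needed C, D, E, F and H, now all done → B.
Next only J has its prerequisites met → J.

D E A G H C I F B J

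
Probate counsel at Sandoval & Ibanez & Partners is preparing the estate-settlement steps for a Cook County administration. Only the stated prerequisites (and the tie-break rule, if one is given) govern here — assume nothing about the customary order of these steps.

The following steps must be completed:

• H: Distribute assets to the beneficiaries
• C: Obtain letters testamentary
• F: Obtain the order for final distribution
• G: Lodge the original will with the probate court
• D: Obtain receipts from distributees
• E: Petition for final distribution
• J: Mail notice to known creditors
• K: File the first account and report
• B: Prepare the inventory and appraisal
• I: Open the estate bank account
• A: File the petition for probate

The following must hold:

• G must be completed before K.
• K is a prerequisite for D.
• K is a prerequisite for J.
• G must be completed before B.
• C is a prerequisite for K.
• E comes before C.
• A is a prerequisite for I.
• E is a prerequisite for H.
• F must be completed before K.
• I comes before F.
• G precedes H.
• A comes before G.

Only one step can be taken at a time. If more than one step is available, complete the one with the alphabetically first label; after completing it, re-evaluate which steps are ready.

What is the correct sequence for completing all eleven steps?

A, E, C, G, B, H, I, F, K, D, J

A and E have no prerequisites; A has the earlier label, so A is first.
G and I now also ready, so the ready set is {E, G, I}; E has the earlier label → E.
C, G and I are all available; C has the earlier label → C.
G and I are both available; G has the earlier label → G.
Now B, H and I have their prerequisites met. B has the earlier label, so B next.
Now H and I have their prerequisites met. H has the earlier label, so H next.
Next only I has its prerequisites met → I.
F is the only step now ready → F.
K needed C, F and G, now all done → K.
Now D and J have their prerequisites met. D has the earlier label, so D next.
J needed K, now all done → J.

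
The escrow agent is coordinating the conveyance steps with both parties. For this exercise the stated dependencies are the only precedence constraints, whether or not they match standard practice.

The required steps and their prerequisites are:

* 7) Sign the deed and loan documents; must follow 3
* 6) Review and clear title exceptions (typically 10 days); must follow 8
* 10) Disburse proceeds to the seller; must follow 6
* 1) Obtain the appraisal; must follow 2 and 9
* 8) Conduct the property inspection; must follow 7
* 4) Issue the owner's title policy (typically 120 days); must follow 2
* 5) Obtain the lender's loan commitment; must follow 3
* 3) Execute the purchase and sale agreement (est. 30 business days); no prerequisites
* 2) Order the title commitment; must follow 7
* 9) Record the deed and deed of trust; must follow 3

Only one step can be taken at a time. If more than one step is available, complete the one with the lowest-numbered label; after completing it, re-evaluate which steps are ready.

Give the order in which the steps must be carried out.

3, 5, 7, 2, 4, 8, 6, 9, 1, 10

Only 3 has no prerequisites, so it is first.
Ready: 5, 7 and 9. 5 has the earlier label → 5.
Now 7 and 9 have their prerequisites met. 7 has the earlier label, so 7 next.
2, 8 and 9 are all available; 2 has the earlier label → 2.
4 now also ready, so the ready set is {4, 8, 9}; 4 has the earlier label → 4.
8 and 9 are both available; 8 has the earlier label → 8.
Ready: 6 and 9. 6 has the earlier label → 6.
10 now also ready, so the ready set is {9, 10}; 9 has the earlier label → 9.
1 now also ready, so the ready set is {1, 10}; 1 has the earlier label → 1.
That leaves 10 as the only ready step → 10.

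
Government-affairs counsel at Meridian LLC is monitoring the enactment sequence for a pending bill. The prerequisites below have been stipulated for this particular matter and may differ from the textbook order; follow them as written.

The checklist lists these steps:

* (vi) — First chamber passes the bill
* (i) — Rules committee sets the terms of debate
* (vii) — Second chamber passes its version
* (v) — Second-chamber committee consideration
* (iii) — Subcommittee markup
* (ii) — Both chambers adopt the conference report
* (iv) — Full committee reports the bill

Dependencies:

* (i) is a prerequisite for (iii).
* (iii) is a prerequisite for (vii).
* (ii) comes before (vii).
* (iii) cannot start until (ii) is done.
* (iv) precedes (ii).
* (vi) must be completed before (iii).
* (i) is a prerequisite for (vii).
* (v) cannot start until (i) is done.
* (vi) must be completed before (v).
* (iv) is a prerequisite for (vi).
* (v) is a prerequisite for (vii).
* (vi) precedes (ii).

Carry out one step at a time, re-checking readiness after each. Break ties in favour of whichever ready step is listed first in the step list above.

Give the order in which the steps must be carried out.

(i) and (iv) have no prerequisites; (i) is listed earlier, so (i) is first.
That leaves (iv) as the only ready step → (iv).
(vi) needed (iv), now all done → (vi).
Now (v) and (ii) have their prerequisites met. (v) is listed earlier, so (v) next.
(ii) is the only step now ready → (ii).
That leaves (iii) as the only ready step → (iii).
(vii) is the only step now ready → (vii).

(i) (iv) (vi) (v) (ii) (iii) (vii)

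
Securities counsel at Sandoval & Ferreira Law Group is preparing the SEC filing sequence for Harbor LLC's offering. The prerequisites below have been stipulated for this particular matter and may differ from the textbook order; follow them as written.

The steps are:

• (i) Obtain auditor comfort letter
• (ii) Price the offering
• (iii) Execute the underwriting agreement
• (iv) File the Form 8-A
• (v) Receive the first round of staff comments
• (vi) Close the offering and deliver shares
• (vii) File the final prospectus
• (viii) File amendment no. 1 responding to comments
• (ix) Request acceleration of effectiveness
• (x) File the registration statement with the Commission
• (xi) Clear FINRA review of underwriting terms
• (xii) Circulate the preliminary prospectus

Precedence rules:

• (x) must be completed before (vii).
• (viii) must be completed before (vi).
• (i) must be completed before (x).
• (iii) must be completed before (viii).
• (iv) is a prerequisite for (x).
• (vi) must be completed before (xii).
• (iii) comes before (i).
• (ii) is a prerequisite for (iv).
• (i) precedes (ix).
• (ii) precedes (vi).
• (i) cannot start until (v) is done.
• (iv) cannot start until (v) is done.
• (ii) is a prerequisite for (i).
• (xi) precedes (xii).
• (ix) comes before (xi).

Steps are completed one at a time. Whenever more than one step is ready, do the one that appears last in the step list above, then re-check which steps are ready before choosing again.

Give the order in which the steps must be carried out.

(v), (iii) and (ii) have no prerequisites; (v) is listed later, so (v) is first.
(iii) and (ii) are both available; (iii) is listed later → (iii).
(viii) now also ready, so the ready set is {(viii), (ii)}; (viii) is listed later → (viii).
Next only (ii) has its prerequisites met → (ii).
(vi), (iv) and (i) are all available; (vi) is listed later → (vi).
Now (iv) and (i) have their prerequisites met. (iv) is listed later, so (iv) next.
That leaves (i) as the only ready step → (i).
(x) and (ix) are both available; (x) is listed later → (x).
(ix) and (vii) are both available; (ix) is listed later → (ix).
(xi) and (vii) are both available; (xi) is listed later → (xi).
Now (xii) and (vii) have their prerequisites met. (xii) is listed later, so (xii) next.
(vii) is the only step now ready → (vii).

(v) → (iii) → (viii) → (ii) → (vi) → (iv) → (i) → (x) → (ix) → (xi) → (xii) → (vii)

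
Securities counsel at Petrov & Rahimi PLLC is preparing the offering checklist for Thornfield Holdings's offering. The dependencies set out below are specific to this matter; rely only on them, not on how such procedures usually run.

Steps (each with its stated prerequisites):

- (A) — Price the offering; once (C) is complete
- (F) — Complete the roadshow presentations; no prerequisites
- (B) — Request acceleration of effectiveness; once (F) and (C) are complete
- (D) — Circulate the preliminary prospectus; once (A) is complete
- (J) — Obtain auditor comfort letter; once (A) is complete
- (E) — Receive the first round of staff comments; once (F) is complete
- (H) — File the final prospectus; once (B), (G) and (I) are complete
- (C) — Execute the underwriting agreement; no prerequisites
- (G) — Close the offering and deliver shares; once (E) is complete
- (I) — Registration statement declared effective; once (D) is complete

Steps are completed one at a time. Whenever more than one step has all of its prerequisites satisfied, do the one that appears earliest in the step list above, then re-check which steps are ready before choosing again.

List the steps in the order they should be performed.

Nothing is required for (F) and (C). (F) is listed earlier → (F) first.
Now (E) and (C) have their prerequisites met. (E) is listed earlier, so (E) next.
(G) now also ready, so the ready set is {(C), (G)}; (C) is listed earlier → (C).
(A), (B) and (G) are all available; (A) is listed earlier → (A).
(D) and (J) now also ready, so the ready set is {(B), (D), (J), (G)}; (B) is listed earlier → (B).
(D), (J) and (G) are all available; (D) is listed earlier → (D).
Now (J), (G) and (I) have their prerequisites met. (J) is listed earlier, so (J) next.
Ready: (G) and (I). (G) is listed earlier → (G).
(I) is the only step now ready → (I).
(H) is the only step now ready → (H).

(F) → (E) → (C) → (A) → (B) → (D) → (J) → (G) → (I) → (H)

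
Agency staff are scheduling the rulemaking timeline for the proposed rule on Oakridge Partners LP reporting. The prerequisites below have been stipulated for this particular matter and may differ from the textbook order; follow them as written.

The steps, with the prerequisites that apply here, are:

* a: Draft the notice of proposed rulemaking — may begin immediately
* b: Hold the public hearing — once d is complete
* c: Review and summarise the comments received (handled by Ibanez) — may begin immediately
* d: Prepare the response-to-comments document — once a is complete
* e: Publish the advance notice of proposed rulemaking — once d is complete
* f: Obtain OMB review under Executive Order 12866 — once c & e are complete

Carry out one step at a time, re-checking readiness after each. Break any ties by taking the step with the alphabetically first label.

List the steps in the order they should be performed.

Nothing is required for a and c. a has the earlier label → a first.
d now also ready, so the ready set is {c, d}; c has the earlier label → c.
d is the only step now ready → d.
b and e are both available; b has the earlier label → b.
e needed d, now all done → e.
Next only f has its prerequisites met → f.

a, c, d, b, e, f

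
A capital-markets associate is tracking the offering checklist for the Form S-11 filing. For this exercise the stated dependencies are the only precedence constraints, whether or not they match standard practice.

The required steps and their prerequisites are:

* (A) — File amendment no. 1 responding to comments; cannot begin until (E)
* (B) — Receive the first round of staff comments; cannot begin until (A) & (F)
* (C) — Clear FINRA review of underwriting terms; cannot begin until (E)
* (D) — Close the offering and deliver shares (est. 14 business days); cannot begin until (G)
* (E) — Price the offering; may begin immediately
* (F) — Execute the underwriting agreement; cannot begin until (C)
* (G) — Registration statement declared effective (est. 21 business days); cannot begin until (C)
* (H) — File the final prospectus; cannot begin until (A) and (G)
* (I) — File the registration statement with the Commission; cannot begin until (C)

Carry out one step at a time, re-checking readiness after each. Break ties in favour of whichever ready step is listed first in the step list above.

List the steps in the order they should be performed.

(E), (A), (C), (F), (B), (G), (D), (H), (I)

Only (E) has no prerequisites, so it is first.
Now (A) and (C) have their prerequisites met. (A) is listed earlier, so (A) next.
That leaves (C) as the only ready step → (C).
Now (F), (G) and (I) have their prerequisites met. (F) is listed earlier, so (F) next.
Ready: (B), (G) and (I). (B) is listed earlier → (B).
(G) and (I) are both available; (G) is listed earlier → (G).
Ready: (D), (H) and (I). (D) is listed earlier → (D).
(H) and (I) are both available; (H) is listed earlier → (H).
(I) is the only step now ready → (I).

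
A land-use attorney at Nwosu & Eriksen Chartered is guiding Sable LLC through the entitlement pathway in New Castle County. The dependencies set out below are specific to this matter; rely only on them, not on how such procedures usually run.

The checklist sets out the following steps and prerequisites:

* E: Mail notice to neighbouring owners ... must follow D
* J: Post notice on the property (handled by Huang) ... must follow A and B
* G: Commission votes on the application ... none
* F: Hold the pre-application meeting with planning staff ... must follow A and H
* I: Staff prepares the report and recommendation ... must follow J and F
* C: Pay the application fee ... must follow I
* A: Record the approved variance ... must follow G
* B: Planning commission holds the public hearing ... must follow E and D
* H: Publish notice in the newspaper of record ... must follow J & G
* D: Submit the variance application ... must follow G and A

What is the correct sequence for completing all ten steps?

Only G has no prerequisites, so it is first.
Next only A has its prerequisites met → A.
D needed G and A, now all done → D.
Next only E has its prerequisites met → E.
That leaves B as the only ready step → B.
J needed A and B, now all done → J.
H needed J and G, now all done → H.
F is the only step now ready → F.
Next only I has its prerequisites met → I.
That leaves C as the only ready step → C.

G, A, D, E, B, J, H, F, I, C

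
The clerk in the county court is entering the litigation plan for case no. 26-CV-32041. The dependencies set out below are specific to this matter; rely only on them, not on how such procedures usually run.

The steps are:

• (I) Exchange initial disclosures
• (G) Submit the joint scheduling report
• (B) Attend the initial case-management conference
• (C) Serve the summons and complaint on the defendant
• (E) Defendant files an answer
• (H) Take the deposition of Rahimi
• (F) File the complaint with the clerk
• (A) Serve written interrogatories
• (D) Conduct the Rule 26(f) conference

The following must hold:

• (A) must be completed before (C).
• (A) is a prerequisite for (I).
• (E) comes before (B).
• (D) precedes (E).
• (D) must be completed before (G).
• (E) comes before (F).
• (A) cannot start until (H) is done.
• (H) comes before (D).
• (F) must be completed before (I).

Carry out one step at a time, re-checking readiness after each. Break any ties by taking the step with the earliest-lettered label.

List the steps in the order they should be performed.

(H) → (A) → (C) → (D) → (E) → (B) → (F) → (G) → (I)

Only (H) has no prerequisites, so it is first.
Now (A) and (D) have their prerequisites met. (A) has the earlier label, so (A) next.
(C) now also ready, so the ready set is {(C), (D)}; (C) has the earlier label → (C).
That leaves (D) as the only ready step → (D).
(E) and (G) are both available; (E) has the earlier label → (E).
(B) and (F) now also ready, so the ready set is {(B), (F), (G)}; (B) has the earlier label → (B).
(F) and (G) are both available; (F) has the earlier label → (F).
(I) now also ready, so the ready set is {(G), (I)}; (G) has the earlier label → (G).
That leaves (I) as the only ready step → (I).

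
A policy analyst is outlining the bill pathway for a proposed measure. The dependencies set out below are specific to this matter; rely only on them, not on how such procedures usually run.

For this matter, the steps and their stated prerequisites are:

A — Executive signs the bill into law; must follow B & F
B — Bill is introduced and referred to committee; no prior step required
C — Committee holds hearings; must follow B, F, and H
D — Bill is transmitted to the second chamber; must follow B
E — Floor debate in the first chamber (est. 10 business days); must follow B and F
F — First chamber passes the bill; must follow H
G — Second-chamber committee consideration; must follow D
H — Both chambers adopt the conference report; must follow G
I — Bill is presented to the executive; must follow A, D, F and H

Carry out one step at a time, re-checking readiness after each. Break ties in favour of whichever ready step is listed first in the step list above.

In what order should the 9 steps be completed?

Only B has no prerequisites, so it is first.
That leaves D as the only ready step → D.
Next only G has its prerequisites met → G.
That leaves H as the only ready step → H.
F needed H, now all done → F.
Ready: A, C and E. A is listed earlier → A.
C, E and I are all available; C is listed earlier → C.
Now E and I have their prerequisites met. E is listed earlier, so E next.
I needed A, D, F and H, now all done → I.

B → D → G → H → F → A → C → E → I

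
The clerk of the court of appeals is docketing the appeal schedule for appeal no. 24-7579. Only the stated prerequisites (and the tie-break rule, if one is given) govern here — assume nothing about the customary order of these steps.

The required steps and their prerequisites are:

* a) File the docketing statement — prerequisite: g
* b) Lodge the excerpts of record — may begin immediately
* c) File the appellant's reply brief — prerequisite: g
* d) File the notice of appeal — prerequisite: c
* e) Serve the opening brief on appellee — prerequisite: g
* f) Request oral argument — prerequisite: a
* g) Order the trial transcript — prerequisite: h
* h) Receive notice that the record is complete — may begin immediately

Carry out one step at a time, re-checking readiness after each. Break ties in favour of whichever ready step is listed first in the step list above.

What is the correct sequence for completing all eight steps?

b, h, g, a, c, d, e, f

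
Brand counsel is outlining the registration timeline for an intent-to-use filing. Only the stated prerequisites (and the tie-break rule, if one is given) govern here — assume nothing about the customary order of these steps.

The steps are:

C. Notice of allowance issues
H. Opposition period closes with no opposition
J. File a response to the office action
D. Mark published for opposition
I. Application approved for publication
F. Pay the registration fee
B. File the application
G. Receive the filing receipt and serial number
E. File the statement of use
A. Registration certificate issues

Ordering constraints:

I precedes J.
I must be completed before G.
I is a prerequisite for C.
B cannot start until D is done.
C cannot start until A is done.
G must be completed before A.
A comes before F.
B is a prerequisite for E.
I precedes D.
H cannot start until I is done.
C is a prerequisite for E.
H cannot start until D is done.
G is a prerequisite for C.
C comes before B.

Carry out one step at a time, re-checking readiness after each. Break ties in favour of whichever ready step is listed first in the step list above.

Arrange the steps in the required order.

Only I has no prerequisites, so it is first.
Ready: J, D and G. J is listed earlier → J.
Now D and G have their prerequisites met. D is listed earlier, so D next.
H now also ready, so the ready set is {H, G}; H is listed earlier → H.
That leaves G as the only ready step → G.
That leaves A as the only ready step → A.
Now C and F have their prerequisites met. C is listed earlier, so C next.
B now also ready, so the ready set is {F, B}; F is listed earlier → F.
B needed C and D, now all done → B.
E needed C and B, now all done → E.

I, J, D, H, G, A, C, F, B, E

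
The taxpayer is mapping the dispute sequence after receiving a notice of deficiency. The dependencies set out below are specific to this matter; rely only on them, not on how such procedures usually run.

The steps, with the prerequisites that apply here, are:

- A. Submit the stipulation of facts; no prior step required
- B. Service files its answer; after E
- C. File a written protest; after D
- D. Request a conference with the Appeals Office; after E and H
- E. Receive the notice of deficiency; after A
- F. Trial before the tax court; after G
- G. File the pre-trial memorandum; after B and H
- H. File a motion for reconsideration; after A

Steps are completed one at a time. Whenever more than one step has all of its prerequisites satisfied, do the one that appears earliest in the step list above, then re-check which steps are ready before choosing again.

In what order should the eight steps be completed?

A, E, B, H, D, C, G, F

Only A has no prerequisites, so it is first.
E and H are both available; E is listed earlier → E.
B now also ready, so the ready set is {B, H}; B is listed earlier → B.
That leaves H as the only ready step → H.
Now D and G have their prerequisites met. D is listed earlier, so D next.
Ready: C and G. C is listed earlier → C.
Next only G has its prerequisites met → G.
Next only F has its prerequisites met → F.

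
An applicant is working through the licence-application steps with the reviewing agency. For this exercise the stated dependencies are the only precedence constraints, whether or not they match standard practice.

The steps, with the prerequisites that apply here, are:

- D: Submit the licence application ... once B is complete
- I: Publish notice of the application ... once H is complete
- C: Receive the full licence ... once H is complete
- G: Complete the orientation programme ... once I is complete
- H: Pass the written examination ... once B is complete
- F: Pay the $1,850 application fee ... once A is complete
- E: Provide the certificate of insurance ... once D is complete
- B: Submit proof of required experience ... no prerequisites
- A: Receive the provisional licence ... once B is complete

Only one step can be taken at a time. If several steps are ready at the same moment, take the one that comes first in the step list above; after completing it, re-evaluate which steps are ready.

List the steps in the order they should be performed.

B, D, H, I, C, G, E, A, F

B has no prerequisites → B first.
Ready: D, H and A. D is listed earlier → D.
Now H, E and A have their prerequisites met. H is listed earlier, so H next.
Now I, C, E and A have their prerequisites met. I is listed earlier, so I next.
Ready: C, G, E and A. C is listed earlier → C.
Ready: G, E and A. G is listed earlier → G.
Now E and A have their prerequisites met. E is listed earlier, so E next.
A is the only step now ready → A.
F is the only step now ready → F.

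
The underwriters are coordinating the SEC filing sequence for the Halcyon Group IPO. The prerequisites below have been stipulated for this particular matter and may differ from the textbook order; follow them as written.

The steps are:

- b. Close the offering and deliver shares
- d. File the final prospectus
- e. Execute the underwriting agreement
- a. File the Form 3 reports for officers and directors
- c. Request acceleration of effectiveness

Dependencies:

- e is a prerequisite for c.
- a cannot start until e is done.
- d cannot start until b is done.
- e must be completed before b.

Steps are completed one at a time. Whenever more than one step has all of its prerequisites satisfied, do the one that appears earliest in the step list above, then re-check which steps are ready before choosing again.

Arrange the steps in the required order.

e is the only step with nothing outstanding, so it goes first.
Ready: b, a and c. b is listed earlier → b.
Ready: d, a and c. d is listed earlier → d.
a and c are both available; a is listed earlier → a.
c needed e, now all done → c.

e, b, d, a, c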